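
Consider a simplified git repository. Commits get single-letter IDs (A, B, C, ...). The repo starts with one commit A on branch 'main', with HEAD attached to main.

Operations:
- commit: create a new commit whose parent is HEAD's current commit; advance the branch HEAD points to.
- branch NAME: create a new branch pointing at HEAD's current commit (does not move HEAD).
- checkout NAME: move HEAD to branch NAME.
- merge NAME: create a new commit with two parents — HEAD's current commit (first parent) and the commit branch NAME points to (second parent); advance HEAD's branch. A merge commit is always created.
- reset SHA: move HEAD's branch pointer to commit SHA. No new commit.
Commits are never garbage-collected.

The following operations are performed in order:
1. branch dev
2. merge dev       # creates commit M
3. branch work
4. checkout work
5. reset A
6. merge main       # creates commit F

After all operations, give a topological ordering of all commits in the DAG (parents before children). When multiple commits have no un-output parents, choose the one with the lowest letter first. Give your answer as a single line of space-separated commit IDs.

Answer: A M F

Derivation:
After op 1 (branch): HEAD=main@A [dev=A main=A]
After op 2 (merge): HEAD=main@M [dev=A main=M]
After op 3 (branch): HEAD=main@M [dev=A main=M work=M]
After op 4 (checkout): HEAD=work@M [dev=A main=M work=M]
After op 5 (reset): HEAD=work@A [dev=A main=M work=A]
After op 6 (merge): HEAD=work@F [dev=A main=M work=F]
commit A: parents=[]
commit F: parents=['A', 'M']
commit M: parents=['A', 'A']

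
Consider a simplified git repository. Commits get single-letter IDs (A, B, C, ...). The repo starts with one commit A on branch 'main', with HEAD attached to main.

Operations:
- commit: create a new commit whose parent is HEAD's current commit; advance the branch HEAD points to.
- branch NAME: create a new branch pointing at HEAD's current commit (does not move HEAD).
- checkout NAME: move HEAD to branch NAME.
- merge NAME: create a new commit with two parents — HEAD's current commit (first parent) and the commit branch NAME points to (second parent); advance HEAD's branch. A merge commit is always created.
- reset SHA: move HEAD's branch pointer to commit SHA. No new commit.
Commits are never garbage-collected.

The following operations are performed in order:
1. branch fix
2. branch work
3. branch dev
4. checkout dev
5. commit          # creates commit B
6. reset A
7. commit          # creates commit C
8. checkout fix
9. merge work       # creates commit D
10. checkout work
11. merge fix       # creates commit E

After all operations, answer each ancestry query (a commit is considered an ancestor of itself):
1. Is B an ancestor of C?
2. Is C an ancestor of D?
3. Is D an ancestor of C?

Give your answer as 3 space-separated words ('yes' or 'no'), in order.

After op 1 (branch): HEAD=main@A [fix=A main=A]
After op 2 (branch): HEAD=main@A [fix=A main=A work=A]
After op 3 (branch): HEAD=main@A [dev=A fix=A main=A work=A]
After op 4 (checkout): HEAD=dev@A [dev=A fix=A main=A work=A]
After op 5 (commit): HEAD=dev@B [dev=B fix=A main=A work=A]
After op 6 (reset): HEAD=dev@A [dev=A fix=A main=A work=A]
After op 7 (commit): HEAD=dev@C [dev=C fix=A main=A work=A]
After op 8 (checkout): HEAD=fix@A [dev=C fix=A main=A work=A]
After op 9 (merge): HEAD=fix@D [dev=C fix=D main=A work=A]
After op 10 (checkout): HEAD=work@A [dev=C fix=D main=A work=A]
After op 11 (merge): HEAD=work@E [dev=C fix=D main=A work=E]
ancestors(C) = {A,C}; B in? no
ancestors(D) = {A,D}; C in? no
ancestors(C) = {A,C}; D in? no

Answer: no no no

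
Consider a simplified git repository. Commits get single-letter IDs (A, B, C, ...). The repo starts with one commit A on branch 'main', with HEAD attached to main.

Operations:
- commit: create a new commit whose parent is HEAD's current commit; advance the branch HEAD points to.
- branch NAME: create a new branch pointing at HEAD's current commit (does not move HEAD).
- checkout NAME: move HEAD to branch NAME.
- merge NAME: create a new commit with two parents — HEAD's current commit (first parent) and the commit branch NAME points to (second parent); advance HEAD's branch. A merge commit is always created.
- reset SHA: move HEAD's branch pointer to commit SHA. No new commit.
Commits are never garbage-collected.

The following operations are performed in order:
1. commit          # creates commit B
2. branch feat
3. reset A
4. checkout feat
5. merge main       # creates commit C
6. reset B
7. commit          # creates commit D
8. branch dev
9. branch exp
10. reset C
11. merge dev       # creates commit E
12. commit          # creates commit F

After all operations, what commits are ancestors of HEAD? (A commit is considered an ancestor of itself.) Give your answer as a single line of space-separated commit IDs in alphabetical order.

Answer: A B C D E F

Derivation:
After op 1 (commit): HEAD=main@B [main=B]
After op 2 (branch): HEAD=main@B [feat=B main=B]
After op 3 (reset): HEAD=main@A [feat=B main=A]
After op 4 (checkout): HEAD=feat@B [feat=B main=A]
After op 5 (merge): HEAD=feat@C [feat=C main=A]
After op 6 (reset): HEAD=feat@B [feat=B main=A]
After op 7 (commit): HEAD=feat@D [feat=D main=A]
After op 8 (branch): HEAD=feat@D [dev=D feat=D main=A]
After op 9 (branch): HEAD=feat@D [dev=D exp=D feat=D main=A]
After op 10 (reset): HEAD=feat@C [dev=D exp=D feat=C main=A]
After op 11 (merge): HEAD=feat@E [dev=D exp=D feat=E main=A]
After op 12 (commit): HEAD=feat@F [dev=D exp=D feat=F main=A]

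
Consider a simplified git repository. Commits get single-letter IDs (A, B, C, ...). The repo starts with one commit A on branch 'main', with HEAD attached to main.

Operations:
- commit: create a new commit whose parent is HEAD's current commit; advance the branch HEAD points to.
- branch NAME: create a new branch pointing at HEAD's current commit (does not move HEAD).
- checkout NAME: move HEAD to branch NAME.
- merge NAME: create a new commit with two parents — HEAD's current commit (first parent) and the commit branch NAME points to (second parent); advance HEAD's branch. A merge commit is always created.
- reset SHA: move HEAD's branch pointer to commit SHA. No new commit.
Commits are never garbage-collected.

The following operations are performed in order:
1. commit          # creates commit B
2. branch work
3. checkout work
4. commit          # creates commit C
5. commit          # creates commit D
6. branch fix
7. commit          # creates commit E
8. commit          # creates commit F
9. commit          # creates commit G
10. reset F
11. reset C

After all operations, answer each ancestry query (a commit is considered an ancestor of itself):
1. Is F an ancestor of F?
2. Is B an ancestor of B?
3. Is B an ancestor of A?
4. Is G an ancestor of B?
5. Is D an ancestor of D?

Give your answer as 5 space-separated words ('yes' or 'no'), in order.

Answer: yes yes no no yes

Derivation:
After op 1 (commit): HEAD=main@B [main=B]
After op 2 (branch): HEAD=main@B [main=B work=B]
After op 3 (checkout): HEAD=work@B [main=B work=B]
After op 4 (commit): HEAD=work@C [main=B work=C]
After op 5 (commit): HEAD=work@D [main=B work=D]
After op 6 (branch): HEAD=work@D [fix=D main=B work=D]
After op 7 (commit): HEAD=work@E [fix=D main=B work=E]
After op 8 (commit): HEAD=work@F [fix=D main=B work=F]
After op 9 (commit): HEAD=work@G [fix=D main=B work=G]
After op 10 (reset): HEAD=work@F [fix=D main=B work=F]
After op 11 (reset): HEAD=work@C [fix=D main=B work=C]
ancestors(F) = {A,B,C,D,E,F}; F in? yes
ancestors(B) = {A,B}; B in? yes
ancestors(A) = {A}; B in? no
ancestors(B) = {A,B}; G in? no
ancestors(D) = {A,B,C,D}; D in? yes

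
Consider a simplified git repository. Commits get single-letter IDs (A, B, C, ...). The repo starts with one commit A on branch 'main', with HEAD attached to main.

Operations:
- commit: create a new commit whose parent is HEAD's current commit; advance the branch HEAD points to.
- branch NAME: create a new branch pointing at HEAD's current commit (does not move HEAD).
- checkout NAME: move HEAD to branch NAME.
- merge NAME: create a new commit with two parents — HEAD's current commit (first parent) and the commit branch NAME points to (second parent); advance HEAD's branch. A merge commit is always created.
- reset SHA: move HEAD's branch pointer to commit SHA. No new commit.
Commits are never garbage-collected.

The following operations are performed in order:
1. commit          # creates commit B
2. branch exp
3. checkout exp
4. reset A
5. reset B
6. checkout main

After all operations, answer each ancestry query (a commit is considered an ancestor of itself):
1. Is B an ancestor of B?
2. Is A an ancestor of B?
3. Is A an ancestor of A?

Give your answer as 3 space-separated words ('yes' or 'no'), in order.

After op 1 (commit): HEAD=main@B [main=B]
After op 2 (branch): HEAD=main@B [exp=B main=B]
After op 3 (checkout): HEAD=exp@B [exp=B main=B]
After op 4 (reset): HEAD=exp@A [exp=A main=B]
After op 5 (reset): HEAD=exp@B [exp=B main=B]
After op 6 (checkout): HEAD=main@B [exp=B main=B]
ancestors(B) = {A,B}; B in? yes
ancestors(B) = {A,B}; A in? yes
ancestors(A) = {A}; A in? yes

Answer: yes yes yes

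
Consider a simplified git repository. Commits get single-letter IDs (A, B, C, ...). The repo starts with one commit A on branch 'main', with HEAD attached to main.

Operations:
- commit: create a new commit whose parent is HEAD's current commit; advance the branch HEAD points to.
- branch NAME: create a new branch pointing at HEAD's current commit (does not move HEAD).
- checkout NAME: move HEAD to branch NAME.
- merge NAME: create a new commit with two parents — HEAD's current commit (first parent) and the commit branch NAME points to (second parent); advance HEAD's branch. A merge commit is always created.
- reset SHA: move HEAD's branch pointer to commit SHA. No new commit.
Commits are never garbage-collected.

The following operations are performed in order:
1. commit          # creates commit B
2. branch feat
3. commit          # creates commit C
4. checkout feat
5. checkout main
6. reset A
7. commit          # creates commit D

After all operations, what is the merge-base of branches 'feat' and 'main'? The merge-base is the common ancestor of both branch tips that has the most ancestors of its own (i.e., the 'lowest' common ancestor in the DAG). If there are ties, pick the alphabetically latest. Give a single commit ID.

After op 1 (commit): HEAD=main@B [main=B]
After op 2 (branch): HEAD=main@B [feat=B main=B]
After op 3 (commit): HEAD=main@C [feat=B main=C]
After op 4 (checkout): HEAD=feat@B [feat=B main=C]
After op 5 (checkout): HEAD=main@C [feat=B main=C]
After op 6 (reset): HEAD=main@A [feat=B main=A]
After op 7 (commit): HEAD=main@D [feat=B main=D]
ancestors(feat=B): ['A', 'B']
ancestors(main=D): ['A', 'D']
common: ['A']

Answer: A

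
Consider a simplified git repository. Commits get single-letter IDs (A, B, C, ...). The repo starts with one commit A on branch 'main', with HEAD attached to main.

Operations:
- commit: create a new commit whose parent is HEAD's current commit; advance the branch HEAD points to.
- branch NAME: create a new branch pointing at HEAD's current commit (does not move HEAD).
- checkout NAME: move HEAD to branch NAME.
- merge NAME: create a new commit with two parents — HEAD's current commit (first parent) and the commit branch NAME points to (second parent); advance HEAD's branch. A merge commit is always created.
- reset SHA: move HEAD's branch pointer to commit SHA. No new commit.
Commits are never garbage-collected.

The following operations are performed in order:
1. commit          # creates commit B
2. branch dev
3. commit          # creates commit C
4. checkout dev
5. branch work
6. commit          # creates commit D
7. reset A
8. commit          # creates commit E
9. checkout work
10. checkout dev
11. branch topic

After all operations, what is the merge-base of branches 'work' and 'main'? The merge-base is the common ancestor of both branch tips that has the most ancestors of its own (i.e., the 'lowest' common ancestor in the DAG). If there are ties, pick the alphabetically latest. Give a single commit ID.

After op 1 (commit): HEAD=main@B [main=B]
After op 2 (branch): HEAD=main@B [dev=B main=B]
After op 3 (commit): HEAD=main@C [dev=B main=C]
After op 4 (checkout): HEAD=dev@B [dev=B main=C]
After op 5 (branch): HEAD=dev@B [dev=B main=C work=B]
After op 6 (commit): HEAD=dev@D [dev=D main=C work=B]
After op 7 (reset): HEAD=dev@A [dev=A main=C work=B]
After op 8 (commit): HEAD=dev@E [dev=E main=C work=B]
After op 9 (checkout): HEAD=work@B [dev=E main=C work=B]
After op 10 (checkout): HEAD=dev@E [dev=E main=C work=B]
After op 11 (branch): HEAD=dev@E [dev=E main=C topic=E work=B]
ancestors(work=B): ['A', 'B']
ancestors(main=C): ['A', 'B', 'C']
common: ['A', 'B']

Answer: B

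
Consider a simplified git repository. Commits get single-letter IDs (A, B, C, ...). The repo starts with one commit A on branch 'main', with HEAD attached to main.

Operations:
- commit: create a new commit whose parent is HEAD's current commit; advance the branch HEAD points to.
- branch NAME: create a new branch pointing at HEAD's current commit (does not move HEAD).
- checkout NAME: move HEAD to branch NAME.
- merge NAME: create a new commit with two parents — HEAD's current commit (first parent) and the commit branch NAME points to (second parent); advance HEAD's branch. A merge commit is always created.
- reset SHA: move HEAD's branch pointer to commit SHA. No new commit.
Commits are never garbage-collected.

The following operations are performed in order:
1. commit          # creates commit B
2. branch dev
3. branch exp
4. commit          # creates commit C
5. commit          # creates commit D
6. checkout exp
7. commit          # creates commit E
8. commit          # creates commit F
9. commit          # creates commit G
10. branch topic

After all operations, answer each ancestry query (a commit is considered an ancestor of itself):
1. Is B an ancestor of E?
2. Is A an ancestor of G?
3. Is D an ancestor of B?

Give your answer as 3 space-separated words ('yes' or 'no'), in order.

After op 1 (commit): HEAD=main@B [main=B]
After op 2 (branch): HEAD=main@B [dev=B main=B]
After op 3 (branch): HEAD=main@B [dev=B exp=B main=B]
After op 4 (commit): HEAD=main@C [dev=B exp=B main=C]
After op 5 (commit): HEAD=main@D [dev=B exp=B main=D]
After op 6 (checkout): HEAD=exp@B [dev=B exp=B main=D]
After op 7 (commit): HEAD=exp@E [dev=B exp=E main=D]
After op 8 (commit): HEAD=exp@F [dev=B exp=F main=D]
After op 9 (commit): HEAD=exp@G [dev=B exp=G main=D]
After op 10 (branch): HEAD=exp@G [dev=B exp=G main=D topic=G]
ancestors(E) = {A,B,E}; B in? yes
ancestors(G) = {A,B,E,F,G}; A in? yes
ancestors(B) = {A,B}; D in? no

Answer: yes yes no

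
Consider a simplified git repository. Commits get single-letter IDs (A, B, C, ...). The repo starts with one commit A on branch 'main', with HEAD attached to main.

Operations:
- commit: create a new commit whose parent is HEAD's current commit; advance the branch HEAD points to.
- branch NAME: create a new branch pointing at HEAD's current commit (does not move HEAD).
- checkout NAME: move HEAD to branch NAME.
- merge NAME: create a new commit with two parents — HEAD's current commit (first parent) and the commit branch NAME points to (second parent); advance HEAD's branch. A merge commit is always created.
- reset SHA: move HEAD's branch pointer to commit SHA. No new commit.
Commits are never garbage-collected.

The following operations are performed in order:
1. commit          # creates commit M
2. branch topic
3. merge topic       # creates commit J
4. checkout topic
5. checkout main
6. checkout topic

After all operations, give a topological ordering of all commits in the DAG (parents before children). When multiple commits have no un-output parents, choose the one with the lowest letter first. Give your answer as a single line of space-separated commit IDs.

Answer: A M J

Derivation:
After op 1 (commit): HEAD=main@M [main=M]
After op 2 (branch): HEAD=main@M [main=M topic=M]
After op 3 (merge): HEAD=main@J [main=J topic=M]
After op 4 (checkout): HEAD=topic@M [main=J topic=M]
After op 5 (checkout): HEAD=main@J [main=J topic=M]
After op 6 (checkout): HEAD=topic@M [main=J topic=M]
commit A: parents=[]
commit J: parents=['M', 'M']
commit M: parents=['A']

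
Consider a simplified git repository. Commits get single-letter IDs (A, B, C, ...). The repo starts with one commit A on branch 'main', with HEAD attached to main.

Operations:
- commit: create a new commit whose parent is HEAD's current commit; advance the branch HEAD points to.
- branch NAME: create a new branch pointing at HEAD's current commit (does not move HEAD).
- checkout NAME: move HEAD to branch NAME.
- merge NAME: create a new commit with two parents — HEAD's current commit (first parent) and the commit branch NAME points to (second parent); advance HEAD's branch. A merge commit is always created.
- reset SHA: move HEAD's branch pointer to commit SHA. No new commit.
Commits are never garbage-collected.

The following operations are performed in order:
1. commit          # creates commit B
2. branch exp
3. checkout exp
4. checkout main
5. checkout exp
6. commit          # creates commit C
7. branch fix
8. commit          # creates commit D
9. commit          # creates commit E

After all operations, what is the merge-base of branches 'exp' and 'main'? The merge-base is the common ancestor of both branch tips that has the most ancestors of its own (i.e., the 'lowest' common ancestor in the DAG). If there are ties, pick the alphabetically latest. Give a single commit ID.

Answer: B

Derivation:
After op 1 (commit): HEAD=main@B [main=B]
After op 2 (branch): HEAD=main@B [exp=B main=B]
After op 3 (checkout): HEAD=exp@B [exp=B main=B]
After op 4 (checkout): HEAD=main@B [exp=B main=B]
After op 5 (checkout): HEAD=exp@B [exp=B main=B]
After op 6 (commit): HEAD=exp@C [exp=C main=B]
After op 7 (branch): HEAD=exp@C [exp=C fix=C main=B]
After op 8 (commit): HEAD=exp@D [exp=D fix=C main=B]
After op 9 (commit): HEAD=exp@E [exp=E fix=C main=B]
ancestors(exp=E): ['A', 'B', 'C', 'D', 'E']
ancestors(main=B): ['A', 'B']
common: ['A', 'B']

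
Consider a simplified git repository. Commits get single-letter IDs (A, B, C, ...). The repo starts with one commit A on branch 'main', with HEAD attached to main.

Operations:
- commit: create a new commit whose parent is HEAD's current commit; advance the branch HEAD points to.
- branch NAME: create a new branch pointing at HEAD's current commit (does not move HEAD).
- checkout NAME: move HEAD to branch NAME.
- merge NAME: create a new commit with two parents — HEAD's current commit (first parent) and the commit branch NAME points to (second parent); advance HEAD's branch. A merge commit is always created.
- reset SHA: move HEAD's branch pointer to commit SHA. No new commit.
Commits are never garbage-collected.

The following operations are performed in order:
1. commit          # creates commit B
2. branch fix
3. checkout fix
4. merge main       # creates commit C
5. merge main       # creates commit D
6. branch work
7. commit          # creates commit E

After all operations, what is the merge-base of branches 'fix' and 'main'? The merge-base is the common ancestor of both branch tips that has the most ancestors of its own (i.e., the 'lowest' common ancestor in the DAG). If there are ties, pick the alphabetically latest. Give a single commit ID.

After op 1 (commit): HEAD=main@B [main=B]
After op 2 (branch): HEAD=main@B [fix=B main=B]
After op 3 (checkout): HEAD=fix@B [fix=B main=B]
After op 4 (merge): HEAD=fix@C [fix=C main=B]
After op 5 (merge): HEAD=fix@D [fix=D main=B]
After op 6 (branch): HEAD=fix@D [fix=D main=B work=D]
After op 7 (commit): HEAD=fix@E [fix=E main=B work=D]
ancestors(fix=E): ['A', 'B', 'C', 'D', 'E']
ancestors(main=B): ['A', 'B']
common: ['A', 'B']

Answer: B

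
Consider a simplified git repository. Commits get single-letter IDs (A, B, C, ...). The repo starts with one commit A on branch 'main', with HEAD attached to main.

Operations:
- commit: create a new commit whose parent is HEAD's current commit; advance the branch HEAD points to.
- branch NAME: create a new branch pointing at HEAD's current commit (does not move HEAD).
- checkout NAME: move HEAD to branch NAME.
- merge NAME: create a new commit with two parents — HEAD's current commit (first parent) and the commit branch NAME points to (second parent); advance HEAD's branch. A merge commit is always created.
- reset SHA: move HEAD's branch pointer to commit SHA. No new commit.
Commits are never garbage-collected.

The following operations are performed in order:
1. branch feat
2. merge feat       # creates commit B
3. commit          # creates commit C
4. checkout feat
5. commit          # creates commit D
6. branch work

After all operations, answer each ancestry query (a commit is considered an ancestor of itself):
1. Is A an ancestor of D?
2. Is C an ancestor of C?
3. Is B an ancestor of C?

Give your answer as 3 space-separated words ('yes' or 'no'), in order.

Answer: yes yes yes

Derivation:
After op 1 (branch): HEAD=main@A [feat=A main=A]
After op 2 (merge): HEAD=main@B [feat=A main=B]
After op 3 (commit): HEAD=main@C [feat=A main=C]
After op 4 (checkout): HEAD=feat@A [feat=A main=C]
After op 5 (commit): HEAD=feat@D [feat=D main=C]
After op 6 (branch): HEAD=feat@D [feat=D main=C work=D]
ancestors(D) = {A,D}; A in? yes
ancestors(C) = {A,B,C}; C in? yes
ancestors(C) = {A,B,C}; B in? yes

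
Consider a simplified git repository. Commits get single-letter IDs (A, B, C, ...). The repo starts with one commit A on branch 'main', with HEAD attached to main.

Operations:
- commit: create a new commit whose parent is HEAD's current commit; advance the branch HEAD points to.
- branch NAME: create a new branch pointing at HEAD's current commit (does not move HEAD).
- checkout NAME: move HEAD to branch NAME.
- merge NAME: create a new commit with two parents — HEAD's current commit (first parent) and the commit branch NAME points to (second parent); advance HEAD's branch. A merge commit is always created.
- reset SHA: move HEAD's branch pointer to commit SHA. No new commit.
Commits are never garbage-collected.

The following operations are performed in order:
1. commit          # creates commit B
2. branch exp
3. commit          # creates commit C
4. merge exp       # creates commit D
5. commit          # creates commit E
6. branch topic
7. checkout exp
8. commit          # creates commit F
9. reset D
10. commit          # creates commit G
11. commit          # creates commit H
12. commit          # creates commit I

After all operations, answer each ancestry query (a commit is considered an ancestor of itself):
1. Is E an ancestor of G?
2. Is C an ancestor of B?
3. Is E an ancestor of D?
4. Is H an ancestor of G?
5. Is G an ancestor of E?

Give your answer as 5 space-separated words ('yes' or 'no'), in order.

After op 1 (commit): HEAD=main@B [main=B]
After op 2 (branch): HEAD=main@B [exp=B main=B]
After op 3 (commit): HEAD=main@C [exp=B main=C]
After op 4 (merge): HEAD=main@D [exp=B main=D]
After op 5 (commit): HEAD=main@E [exp=B main=E]
After op 6 (branch): HEAD=main@E [exp=B main=E topic=E]
After op 7 (checkout): HEAD=exp@B [exp=B main=E topic=E]
After op 8 (commit): HEAD=exp@F [exp=F main=E topic=E]
After op 9 (reset): HEAD=exp@D [exp=D main=E topic=E]
After op 10 (commit): HEAD=exp@G [exp=G main=E topic=E]
After op 11 (commit): HEAD=exp@H [exp=H main=E topic=E]
After op 12 (commit): HEAD=exp@I [exp=I main=E topic=E]
ancestors(G) = {A,B,C,D,G}; E in? no
ancestors(B) = {A,B}; C in? no
ancestors(D) = {A,B,C,D}; E in? no
ancestors(G) = {A,B,C,D,G}; H in? no
ancestors(E) = {A,B,C,D,E}; G in? no

Answer: no no no no no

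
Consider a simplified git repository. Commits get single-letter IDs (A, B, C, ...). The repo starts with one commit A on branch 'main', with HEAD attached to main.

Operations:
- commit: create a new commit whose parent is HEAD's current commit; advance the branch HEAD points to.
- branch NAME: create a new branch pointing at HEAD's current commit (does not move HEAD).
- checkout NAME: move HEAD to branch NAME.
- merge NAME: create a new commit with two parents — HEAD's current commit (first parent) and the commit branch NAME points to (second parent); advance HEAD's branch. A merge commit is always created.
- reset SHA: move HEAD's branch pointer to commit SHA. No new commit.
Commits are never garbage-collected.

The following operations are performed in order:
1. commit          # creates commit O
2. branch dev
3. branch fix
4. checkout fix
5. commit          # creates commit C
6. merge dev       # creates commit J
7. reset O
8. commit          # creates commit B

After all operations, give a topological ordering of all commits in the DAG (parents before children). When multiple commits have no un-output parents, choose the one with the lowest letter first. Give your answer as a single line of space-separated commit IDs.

Answer: A O B C J

Derivation:
After op 1 (commit): HEAD=main@O [main=O]
After op 2 (branch): HEAD=main@O [dev=O main=O]
After op 3 (branch): HEAD=main@O [dev=O fix=O main=O]
After op 4 (checkout): HEAD=fix@O [dev=O fix=O main=O]
After op 5 (commit): HEAD=fix@C [dev=O fix=C main=O]
After op 6 (merge): HEAD=fix@J [dev=O fix=J main=O]
After op 7 (reset): HEAD=fix@O [dev=O fix=O main=O]
After op 8 (commit): HEAD=fix@B [dev=O fix=B main=O]
commit A: parents=[]
commit B: parents=['O']
commit C: parents=['O']
commit J: parents=['C', 'O']
commit O: parents=['A']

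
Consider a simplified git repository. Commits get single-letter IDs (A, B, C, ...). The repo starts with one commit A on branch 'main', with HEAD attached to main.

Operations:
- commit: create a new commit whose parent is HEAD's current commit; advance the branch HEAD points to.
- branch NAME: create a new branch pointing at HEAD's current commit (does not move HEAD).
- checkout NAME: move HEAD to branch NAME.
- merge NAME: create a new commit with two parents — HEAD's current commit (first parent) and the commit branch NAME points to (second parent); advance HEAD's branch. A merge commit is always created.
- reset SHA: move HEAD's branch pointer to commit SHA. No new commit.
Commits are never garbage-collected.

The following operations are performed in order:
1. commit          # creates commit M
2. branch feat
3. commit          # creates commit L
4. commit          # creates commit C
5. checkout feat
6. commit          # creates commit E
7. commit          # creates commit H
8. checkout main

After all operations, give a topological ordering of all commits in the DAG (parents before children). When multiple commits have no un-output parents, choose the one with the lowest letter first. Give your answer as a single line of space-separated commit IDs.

Answer: A M E H L C

Derivation:
After op 1 (commit): HEAD=main@M [main=M]
After op 2 (branch): HEAD=main@M [feat=M main=M]
After op 3 (commit): HEAD=main@L [feat=M main=L]
After op 4 (commit): HEAD=main@C [feat=M main=C]
After op 5 (checkout): HEAD=feat@M [feat=M main=C]
After op 6 (commit): HEAD=feat@E [feat=E main=C]
After op 7 (commit): HEAD=feat@H [feat=H main=C]
After op 8 (checkout): HEAD=main@C [feat=H main=C]
commit A: parents=[]
commit C: parents=['L']
commit E: parents=['M']
commit H: parents=['E']
commit L: parents=['M']
commit M: parents=['A']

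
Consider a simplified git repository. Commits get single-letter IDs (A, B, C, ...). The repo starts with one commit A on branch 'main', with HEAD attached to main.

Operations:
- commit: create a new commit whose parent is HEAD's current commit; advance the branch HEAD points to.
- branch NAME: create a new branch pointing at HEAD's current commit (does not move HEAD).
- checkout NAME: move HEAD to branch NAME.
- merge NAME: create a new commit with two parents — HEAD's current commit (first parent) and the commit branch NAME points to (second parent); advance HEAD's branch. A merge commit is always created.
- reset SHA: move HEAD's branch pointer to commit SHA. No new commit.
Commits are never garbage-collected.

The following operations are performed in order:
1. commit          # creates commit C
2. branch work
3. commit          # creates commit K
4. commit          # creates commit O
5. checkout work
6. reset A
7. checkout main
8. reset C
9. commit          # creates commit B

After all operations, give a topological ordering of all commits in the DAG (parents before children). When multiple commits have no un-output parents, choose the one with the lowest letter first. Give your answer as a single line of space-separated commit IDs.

After op 1 (commit): HEAD=main@C [main=C]
After op 2 (branch): HEAD=main@C [main=C work=C]
After op 3 (commit): HEAD=main@K [main=K work=C]
After op 4 (commit): HEAD=main@O [main=O work=C]
After op 5 (checkout): HEAD=work@C [main=O work=C]
After op 6 (reset): HEAD=work@A [main=O work=A]
After op 7 (checkout): HEAD=main@O [main=O work=A]
After op 8 (reset): HEAD=main@C [main=C work=A]
After op 9 (commit): HEAD=main@B [main=B work=A]
commit A: parents=[]
commit B: parents=['C']
commit C: parents=['A']
commit K: parents=['C']
commit O: parents=['K']

Answer: A C B K O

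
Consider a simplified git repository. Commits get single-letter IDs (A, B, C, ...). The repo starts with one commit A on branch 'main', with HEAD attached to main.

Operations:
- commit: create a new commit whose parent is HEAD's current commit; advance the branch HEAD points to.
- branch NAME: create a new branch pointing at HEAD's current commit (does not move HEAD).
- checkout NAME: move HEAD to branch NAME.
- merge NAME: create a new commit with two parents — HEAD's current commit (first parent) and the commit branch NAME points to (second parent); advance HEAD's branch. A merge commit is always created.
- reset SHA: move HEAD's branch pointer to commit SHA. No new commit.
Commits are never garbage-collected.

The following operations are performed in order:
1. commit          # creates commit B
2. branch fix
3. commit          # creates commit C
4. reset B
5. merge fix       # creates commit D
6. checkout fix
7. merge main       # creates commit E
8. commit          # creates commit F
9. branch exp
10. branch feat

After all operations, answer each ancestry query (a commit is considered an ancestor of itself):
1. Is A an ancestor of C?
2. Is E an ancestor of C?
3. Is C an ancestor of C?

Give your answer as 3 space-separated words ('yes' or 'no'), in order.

Answer: yes no yes

Derivation:
After op 1 (commit): HEAD=main@B [main=B]
After op 2 (branch): HEAD=main@B [fix=B main=B]
After op 3 (commit): HEAD=main@C [fix=B main=C]
After op 4 (reset): HEAD=main@B [fix=B main=B]
After op 5 (merge): HEAD=main@D [fix=B main=D]
After op 6 (checkout): HEAD=fix@B [fix=B main=D]
After op 7 (merge): HEAD=fix@E [fix=E main=D]
After op 8 (commit): HEAD=fix@F [fix=F main=D]
After op 9 (branch): HEAD=fix@F [exp=F fix=F main=D]
After op 10 (branch): HEAD=fix@F [exp=F feat=F fix=F main=D]
ancestors(C) = {A,B,C}; A in? yes
ancestors(C) = {A,B,C}; E in? no
ancestors(C) = {A,B,C}; C in? yes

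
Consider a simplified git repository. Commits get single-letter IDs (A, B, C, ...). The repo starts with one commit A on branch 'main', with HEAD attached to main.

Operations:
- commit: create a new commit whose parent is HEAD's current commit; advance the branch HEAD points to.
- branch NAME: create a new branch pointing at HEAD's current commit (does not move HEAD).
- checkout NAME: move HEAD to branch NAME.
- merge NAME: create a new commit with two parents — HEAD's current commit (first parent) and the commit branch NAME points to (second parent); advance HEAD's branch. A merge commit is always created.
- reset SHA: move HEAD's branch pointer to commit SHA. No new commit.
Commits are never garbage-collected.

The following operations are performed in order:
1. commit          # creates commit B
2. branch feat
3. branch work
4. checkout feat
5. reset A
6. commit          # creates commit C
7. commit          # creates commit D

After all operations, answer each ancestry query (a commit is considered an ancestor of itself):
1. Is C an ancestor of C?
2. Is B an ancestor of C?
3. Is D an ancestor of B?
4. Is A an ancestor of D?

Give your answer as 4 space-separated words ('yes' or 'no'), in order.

After op 1 (commit): HEAD=main@B [main=B]
After op 2 (branch): HEAD=main@B [feat=B main=B]
After op 3 (branch): HEAD=main@B [feat=B main=B work=B]
After op 4 (checkout): HEAD=feat@B [feat=B main=B work=B]
After op 5 (reset): HEAD=feat@A [feat=A main=B work=B]
After op 6 (commit): HEAD=feat@C [feat=C main=B work=B]
After op 7 (commit): HEAD=feat@D [feat=D main=B work=B]
ancestors(C) = {A,C}; C in? yes
ancestors(C) = {A,C}; B in? no
ancestors(B) = {A,B}; D in? no
ancestors(D) = {A,C,D}; A in? yes

Answer: yes no no yes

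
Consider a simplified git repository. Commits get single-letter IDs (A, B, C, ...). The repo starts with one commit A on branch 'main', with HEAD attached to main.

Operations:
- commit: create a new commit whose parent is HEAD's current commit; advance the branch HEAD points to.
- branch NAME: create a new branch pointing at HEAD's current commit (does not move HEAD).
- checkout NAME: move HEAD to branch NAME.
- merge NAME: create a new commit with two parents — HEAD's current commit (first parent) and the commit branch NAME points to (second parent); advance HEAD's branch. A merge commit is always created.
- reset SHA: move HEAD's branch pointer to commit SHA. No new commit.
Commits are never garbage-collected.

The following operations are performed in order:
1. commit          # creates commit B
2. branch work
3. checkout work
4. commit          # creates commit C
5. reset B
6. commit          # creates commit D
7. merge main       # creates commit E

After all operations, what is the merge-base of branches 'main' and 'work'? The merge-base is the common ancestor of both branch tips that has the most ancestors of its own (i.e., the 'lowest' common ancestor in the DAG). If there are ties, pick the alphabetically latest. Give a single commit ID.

After op 1 (commit): HEAD=main@B [main=B]
After op 2 (branch): HEAD=main@B [main=B work=B]
After op 3 (checkout): HEAD=work@B [main=B work=B]
After op 4 (commit): HEAD=work@C [main=B work=C]
After op 5 (reset): HEAD=work@B [main=B work=B]
After op 6 (commit): HEAD=work@D [main=B work=D]
After op 7 (merge): HEAD=work@E [main=B work=E]
ancestors(main=B): ['A', 'B']
ancestors(work=E): ['A', 'B', 'D', 'E']
common: ['A', 'B']

Answer: B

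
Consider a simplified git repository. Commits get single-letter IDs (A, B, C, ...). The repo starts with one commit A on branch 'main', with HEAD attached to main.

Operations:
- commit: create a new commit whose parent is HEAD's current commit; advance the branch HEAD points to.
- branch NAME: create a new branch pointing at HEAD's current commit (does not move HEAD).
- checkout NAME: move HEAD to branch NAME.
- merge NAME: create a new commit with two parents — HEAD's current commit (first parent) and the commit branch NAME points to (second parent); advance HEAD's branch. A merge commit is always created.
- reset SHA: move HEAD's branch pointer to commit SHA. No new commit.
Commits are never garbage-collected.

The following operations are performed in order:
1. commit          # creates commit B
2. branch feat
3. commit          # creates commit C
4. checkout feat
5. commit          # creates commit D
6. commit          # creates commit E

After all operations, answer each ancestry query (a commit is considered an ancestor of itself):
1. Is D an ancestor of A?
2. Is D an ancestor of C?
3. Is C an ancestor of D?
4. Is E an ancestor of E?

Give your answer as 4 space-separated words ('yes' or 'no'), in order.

After op 1 (commit): HEAD=main@B [main=B]
After op 2 (branch): HEAD=main@B [feat=B main=B]
After op 3 (commit): HEAD=main@C [feat=B main=C]
After op 4 (checkout): HEAD=feat@B [feat=B main=C]
After op 5 (commit): HEAD=feat@D [feat=D main=C]
After op 6 (commit): HEAD=feat@E [feat=E main=C]
ancestors(A) = {A}; D in? no
ancestors(C) = {A,B,C}; D in? no
ancestors(D) = {A,B,D}; C in? no
ancestors(E) = {A,B,D,E}; E in? yes

Answer: no no no yes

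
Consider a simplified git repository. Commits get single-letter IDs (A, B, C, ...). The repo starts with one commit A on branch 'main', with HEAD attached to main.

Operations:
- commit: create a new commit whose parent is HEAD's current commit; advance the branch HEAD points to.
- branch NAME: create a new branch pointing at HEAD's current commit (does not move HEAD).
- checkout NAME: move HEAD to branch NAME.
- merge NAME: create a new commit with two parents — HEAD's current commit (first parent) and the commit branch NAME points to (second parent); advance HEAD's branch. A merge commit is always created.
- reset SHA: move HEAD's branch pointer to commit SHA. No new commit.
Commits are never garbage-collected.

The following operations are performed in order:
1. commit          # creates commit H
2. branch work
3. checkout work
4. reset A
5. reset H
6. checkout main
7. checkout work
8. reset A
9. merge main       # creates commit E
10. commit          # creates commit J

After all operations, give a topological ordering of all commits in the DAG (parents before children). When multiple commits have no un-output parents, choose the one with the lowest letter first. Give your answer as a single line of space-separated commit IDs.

Answer: A H E J

Derivation:
After op 1 (commit): HEAD=main@H [main=H]
After op 2 (branch): HEAD=main@H [main=H work=H]
After op 3 (checkout): HEAD=work@H [main=H work=H]
After op 4 (reset): HEAD=work@A [main=H work=A]
After op 5 (reset): HEAD=work@H [main=H work=H]
After op 6 (checkout): HEAD=main@H [main=H work=H]
After op 7 (checkout): HEAD=work@H [main=H work=H]
After op 8 (reset): HEAD=work@A [main=H work=A]
After op 9 (merge): HEAD=work@E [main=H work=E]
After op 10 (commit): HEAD=work@J [main=H work=J]
commit A: parents=[]
commit E: parents=['A', 'H']
commit H: parents=['A']
commit J: parents=['E']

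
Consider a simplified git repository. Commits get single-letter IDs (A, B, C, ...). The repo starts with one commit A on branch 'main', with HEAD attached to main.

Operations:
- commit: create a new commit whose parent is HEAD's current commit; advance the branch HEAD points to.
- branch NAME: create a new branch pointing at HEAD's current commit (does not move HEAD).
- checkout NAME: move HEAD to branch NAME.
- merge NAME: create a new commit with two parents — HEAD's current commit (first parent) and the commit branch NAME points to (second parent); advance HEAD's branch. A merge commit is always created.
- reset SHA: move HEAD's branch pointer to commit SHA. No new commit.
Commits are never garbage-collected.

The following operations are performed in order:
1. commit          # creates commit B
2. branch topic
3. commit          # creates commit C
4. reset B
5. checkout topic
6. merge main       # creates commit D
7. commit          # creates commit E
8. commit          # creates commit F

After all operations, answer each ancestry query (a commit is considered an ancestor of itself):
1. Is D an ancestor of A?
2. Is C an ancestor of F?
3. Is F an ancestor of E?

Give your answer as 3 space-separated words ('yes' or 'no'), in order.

After op 1 (commit): HEAD=main@B [main=B]
After op 2 (branch): HEAD=main@B [main=B topic=B]
After op 3 (commit): HEAD=main@C [main=C topic=B]
After op 4 (reset): HEAD=main@B [main=B topic=B]
After op 5 (checkout): HEAD=topic@B [main=B topic=B]
After op 6 (merge): HEAD=topic@D [main=B topic=D]
After op 7 (commit): HEAD=topic@E [main=B topic=E]
After op 8 (commit): HEAD=topic@F [main=B topic=F]
ancestors(A) = {A}; D in? no
ancestors(F) = {A,B,D,E,F}; C in? no
ancestors(E) = {A,B,D,E}; F in? no

Answer: no no no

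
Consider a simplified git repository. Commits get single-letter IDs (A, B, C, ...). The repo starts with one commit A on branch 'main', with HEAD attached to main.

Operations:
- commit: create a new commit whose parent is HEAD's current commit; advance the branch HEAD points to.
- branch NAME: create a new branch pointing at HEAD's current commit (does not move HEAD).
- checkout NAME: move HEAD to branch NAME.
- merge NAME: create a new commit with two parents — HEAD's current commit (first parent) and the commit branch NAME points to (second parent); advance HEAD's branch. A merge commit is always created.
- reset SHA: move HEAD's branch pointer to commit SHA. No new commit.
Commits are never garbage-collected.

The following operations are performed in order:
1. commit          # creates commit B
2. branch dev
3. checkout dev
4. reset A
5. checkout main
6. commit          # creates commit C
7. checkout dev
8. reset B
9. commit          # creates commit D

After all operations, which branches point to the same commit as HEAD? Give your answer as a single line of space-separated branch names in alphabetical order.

After op 1 (commit): HEAD=main@B [main=B]
After op 2 (branch): HEAD=main@B [dev=B main=B]
After op 3 (checkout): HEAD=dev@B [dev=B main=B]
After op 4 (reset): HEAD=dev@A [dev=A main=B]
After op 5 (checkout): HEAD=main@B [dev=A main=B]
After op 6 (commit): HEAD=main@C [dev=A main=C]
After op 7 (checkout): HEAD=dev@A [dev=A main=C]
After op 8 (reset): HEAD=dev@B [dev=B main=C]
After op 9 (commit): HEAD=dev@D [dev=D main=C]

Answer: dev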